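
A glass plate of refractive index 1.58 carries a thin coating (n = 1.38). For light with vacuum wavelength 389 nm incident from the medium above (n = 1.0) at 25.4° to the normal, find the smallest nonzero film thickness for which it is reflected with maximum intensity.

148 nm

Ray reflecting at the top interface goes from n = 1.0 toward n = 1.38: a half-wave phase shift.
At the lower boundary (n = 1.38 to n = 1.58) the reflected ray undergoes a half-wave phase shift.
Zero or two π shifts → no net half-wave offset.
For strong reflection here: 2 n t cos θ_r = m λ.
Snell's law: 1.0 sin 25.4° = 1.38 sin θ_r → sin θ_r = 0.311, cos θ_r = 0.950.
Minimum nonzero at m = 1: t = λ / (2 n cos θ_r) = 389 / (2 × 1.38 × 0.950) = 148 nm.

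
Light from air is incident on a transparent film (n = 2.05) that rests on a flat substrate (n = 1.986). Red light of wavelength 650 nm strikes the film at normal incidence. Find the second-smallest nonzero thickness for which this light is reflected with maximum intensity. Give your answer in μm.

0.238 μm

At the upper boundary (n = 1.0 to n = 2.05) the reflected ray undergoes a half-wave phase shift.
Ray reflecting at the bottom interface goes from n = 2.05 toward n = 1.986: no phase shift.
Net: one phase inversion between the two reflected rays.
So the condition for constructive reflection is 2 n t = (m + ½) λ.
The second-smallest nonzero thickness corresponds to m = 1: t = (m + ½) λ / (2 n) = 1.50 × 650 / (2 × 2.05) = 238 nm.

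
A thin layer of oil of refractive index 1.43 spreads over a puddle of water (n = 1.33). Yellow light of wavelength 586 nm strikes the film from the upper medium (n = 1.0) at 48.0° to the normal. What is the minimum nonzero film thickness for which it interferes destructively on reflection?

240 nm

At the upper boundary (n = 1.0 to n = 1.43) the reflected ray undergoes a half-wave phase shift.
At the lower boundary (n = 1.43 to n = 1.33) the reflected ray undergoes no phase shift.
Exactly one π shift → a net half-wave offset.
So the condition for destructive reflection is 2 n t cos θ_r = m λ.
Snell's law: 1.0 sin 48.0° = 1.43 sin θ_r → sin θ_r = 0.520, cos θ_r = 0.854.
Minimum nonzero at m = 1: t = λ / (2 n cos θ_r) = 586 / (2 × 1.43 × 0.854) = 240 nm.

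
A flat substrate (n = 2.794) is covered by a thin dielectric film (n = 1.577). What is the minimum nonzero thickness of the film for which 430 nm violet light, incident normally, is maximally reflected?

At the upper boundary (n = 1.0 to n = 1.577) the reflected ray undergoes a half-wave phase shift.
At the lower boundary (n = 1.577 to n = 2.794) the reflected ray undergoes a half-wave phase shift.
Zero or two π shifts → no net half-wave offset.
So the condition for constructive reflection is 2 n t = m λ.
Minimum nonzero at m = 1: t = λ / (2 n) = 430 / (2 × 1.577) = 136 nm.

136 nm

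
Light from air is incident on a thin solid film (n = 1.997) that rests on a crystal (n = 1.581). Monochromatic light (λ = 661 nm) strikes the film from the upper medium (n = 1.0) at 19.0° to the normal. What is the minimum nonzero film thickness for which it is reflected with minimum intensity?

168 nm

Top surface (1.0 → 1.997): reflection off a higher-index medium gives a half-wave phase shift.
Bottom surface (1.997 → 1.581): reflection off a lower-index medium gives no phase shift.
The two reflections differ by half a wavelength.
For dark reflection here: 2 n t cos θ_r = m λ.
Snell's law: 1.0 sin 19.0° = 1.997 sin θ_r → sin θ_r = 0.163, cos θ_r = 0.987.
Minimum nonzero at m = 1: t = λ / (2 n cos θ_r) = 661 / (2 × 1.997 × 0.987) = 168 nm.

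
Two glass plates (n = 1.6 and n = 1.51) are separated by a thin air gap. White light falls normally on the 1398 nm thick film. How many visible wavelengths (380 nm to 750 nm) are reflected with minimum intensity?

4

Ray reflecting at the top interface goes from n = 1.6 toward n = 1.0: no phase shift.
Ray reflecting at the bottom interface goes from n = 1.0 toward n = 1.51: a half-wave phase shift.
Exactly one π shift → a net half-wave offset.
So the condition for destructive reflection is 2 n t = m λ.
λ = 2 n t / m = 2796 / m nm.
m=3: 932 nm (IR); m=4: 699 nm (visible); m=5: 559 nm (visible); m=6: 466 nm (visible); m=7: 399 nm (visible); m=8: 350 nm (UV).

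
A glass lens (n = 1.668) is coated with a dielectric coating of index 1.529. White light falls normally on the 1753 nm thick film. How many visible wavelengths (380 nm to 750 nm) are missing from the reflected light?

7

Ray reflecting at the top interface goes from n = 1.0 toward n = 1.529: a half-wave phase shift.
Ray reflecting at the bottom interface goes from n = 1.529 toward n = 1.668: a half-wave phase shift.
The two reflections carry the same phase change, so no net offset.
With no net inversion, destructive interference in reflection requires 2 n t = (m + ½) λ.
λ = 2 n t / (m + ½) = 5361 / (m + ½) nm.
m=6: 825 nm (IR); m=7: 715 nm (visible); m=8: 631 nm (visible); m=9: 564 nm (visible); m=10: 511 nm (visible); m=11: 466 nm (visible); m=12: 429 nm (visible); m=13: 397 nm (visible); m=14: 370 nm (UV).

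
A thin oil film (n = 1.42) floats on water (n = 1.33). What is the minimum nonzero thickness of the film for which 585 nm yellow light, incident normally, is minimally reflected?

206 nm

Ray reflecting at the top interface goes from n = 1.0 toward n = 1.42: a half-wave phase shift.
Bottom surface (1.42 → 1.33): reflection off a lower-index medium gives no phase shift.
Net: one phase inversion between the two reflected rays.
So the condition for destructive reflection is 2 n t = m λ.
Minimum nonzero at m = 1: t = λ / (2 n) = 585 / (2 × 1.42) = 206 nm.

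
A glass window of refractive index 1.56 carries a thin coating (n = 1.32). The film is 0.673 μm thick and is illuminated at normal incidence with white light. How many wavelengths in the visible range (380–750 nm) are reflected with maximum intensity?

2

At the upper boundary (n = 1.0 to n = 1.32) the reflected ray undergoes a half-wave phase shift.
At the lower boundary (n = 1.32 to n = 1.56) the reflected ray undergoes a half-wave phase shift.
The two reflections carry the same phase change, so no net offset.
With no net inversion, constructive interference in reflection requires 2 n t = m λ.
λ = 2 n t / m = 1777 / m nm.
m=2: 888 nm (IR); m=3: 592 nm (visible); m=4: 444 nm (visible); m=5: 355 nm (UV).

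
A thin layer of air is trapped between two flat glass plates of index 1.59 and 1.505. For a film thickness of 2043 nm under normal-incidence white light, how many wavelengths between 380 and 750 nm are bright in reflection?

Ray reflecting at the top interface goes from n = 1.59 toward n = 1.0: no phase shift.
At the lower boundary (n = 1.0 to n = 1.505) the reflected ray undergoes a half-wave phase shift.
Net: one phase inversion between the two reflected rays.
With one net inversion, constructive interference in reflection requires 2 n t = (m + ½) λ.
λ = 2 n t / (m + ½) = 4086 / (m + ½) nm.
m=4: 908 nm (IR); m=5: 743 nm (visible); m=6: 629 nm (visible); m=7: 545 nm (visible); m=8: 481 nm (visible); m=9: 430 nm (visible); m=10: 389 nm (visible); m=11: 355 nm (UV).

6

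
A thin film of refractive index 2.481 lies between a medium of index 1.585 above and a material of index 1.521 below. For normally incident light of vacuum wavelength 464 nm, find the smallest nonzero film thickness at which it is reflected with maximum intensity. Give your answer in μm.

Top surface (1.585 → 2.481): reflection off a higher-index medium gives a half-wave phase shift.
Ray reflecting at the bottom interface goes from n = 2.481 toward n = 1.521: no phase shift.
Exactly one π shift → a net half-wave offset.
So the condition for constructive reflection is 2 n t = (m + ½) λ.
Minimum at m = 0: t = λ / (4 n) = 464 / (4 × 2.481) = 46.8 nm.

0.0468 μm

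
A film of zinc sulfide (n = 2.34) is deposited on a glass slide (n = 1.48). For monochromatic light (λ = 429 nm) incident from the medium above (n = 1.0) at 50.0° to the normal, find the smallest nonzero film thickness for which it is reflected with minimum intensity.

At the upper boundary (n = 1.0 to n = 2.34) the reflected ray undergoes a half-wave phase shift.
At the lower boundary (n = 2.34 to n = 1.48) the reflected ray undergoes no phase shift.
Net: one phase inversion between the two reflected rays.
So the condition for destructive reflection is 2 n t cos θ_r = m λ.
Snell's law: 1.0 sin 50.0° = 2.34 sin θ_r → sin θ_r = 0.327, cos θ_r = 0.945.
Minimum nonzero at m = 1: t = λ / (2 n cos θ_r) = 429 / (2 × 2.34 × 0.945) = 97.0 nm.

97.0 nm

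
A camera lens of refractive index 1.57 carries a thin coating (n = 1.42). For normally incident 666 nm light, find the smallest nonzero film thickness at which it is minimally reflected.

117 nm

Ray reflecting at the top interface goes from n = 1.0 toward n = 1.42: a half-wave phase shift.
Ray reflecting at the bottom interface goes from n = 1.42 toward n = 1.57: a half-wave phase shift.
Zero or two π shifts → no net half-wave offset.
So the condition for destructive reflection is 2 n t = (m + ½) λ.
Minimum at m = 0: t = λ / (4 n) = 666 / (4 × 1.42) = 117 nm.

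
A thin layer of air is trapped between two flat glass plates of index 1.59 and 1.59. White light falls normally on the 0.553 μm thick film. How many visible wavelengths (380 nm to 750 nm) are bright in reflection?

2

Top surface (1.59 → 1.0): reflection off a lower-index medium gives no phase shift.
Bottom surface (1.0 → 1.59): reflection off a higher-index medium gives a half-wave phase shift.
Exactly one π shift → a net half-wave offset.
With one net inversion, constructive interference in reflection requires 2 n t = (m + ½) λ.
λ = 2 n t / (m + ½) = 1106 / (m + ½) nm.
m=0: 2212 nm (IR); m=1: 737 nm (visible); m=2: 442 nm (visible); m=3: 316 nm (UV).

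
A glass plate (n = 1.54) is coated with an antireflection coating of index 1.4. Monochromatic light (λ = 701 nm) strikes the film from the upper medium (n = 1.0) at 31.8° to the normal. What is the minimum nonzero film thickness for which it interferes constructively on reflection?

270 nm

Ray reflecting at the top interface goes from n = 1.0 toward n = 1.4: a half-wave phase shift.
At the lower boundary (n = 1.4 to n = 1.54) the reflected ray undergoes a half-wave phase shift.
The two reflections carry the same phase change, so no net offset.
With no net inversion, constructive interference in reflection requires 2 n t cos θ_r = m λ.
Snell's law: 1.0 sin 31.8° = 1.4 sin θ_r → sin θ_r = 0.376, cos θ_r = 0.926.
Minimum nonzero at m = 1: t = λ / (2 n cos θ_r) = 701 / (2 × 1.4 × 0.926) = 270 nm.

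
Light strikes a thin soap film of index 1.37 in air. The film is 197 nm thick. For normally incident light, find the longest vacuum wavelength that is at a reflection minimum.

At the upper boundary (n = 1.0 to n = 1.37) the reflected ray undergoes a half-wave phase shift.
Ray reflecting at the bottom interface goes from n = 1.37 toward n = 1.0: no phase shift.
Net: one phase inversion between the two reflected rays.
So the condition for destructive reflection is 2 n t = m λ.
λ = 2 n t / m. The longest wavelength is m = 1: λ = 2 × 1.37 × 197 / 1.00 = 540 nm.

540 nm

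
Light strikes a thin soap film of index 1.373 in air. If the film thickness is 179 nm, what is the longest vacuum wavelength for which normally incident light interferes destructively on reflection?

At the upper boundary (n = 1.0 to n = 1.373) the reflected ray undergoes a half-wave phase shift.
Ray reflecting at the bottom interface goes from n = 1.373 toward n = 1.0: no phase shift.
Net: one phase inversion between the two reflected rays.
For dark reflection here: 2 n t = m λ.
λ = 2 n t / m. The longest wavelength is m = 1: λ = 2 × 1.373 × 179 / 1.00 = 492 nm.

492 nm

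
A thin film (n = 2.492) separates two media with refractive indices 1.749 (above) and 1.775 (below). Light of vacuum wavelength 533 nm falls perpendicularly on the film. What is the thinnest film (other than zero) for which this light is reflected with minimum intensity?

107 nm

At the upper boundary (n = 1.749 to n = 2.492) the reflected ray undergoes a half-wave phase shift.
Ray reflecting at the bottom interface goes from n = 2.492 toward n = 1.775: no phase shift.
Exactly one π shift → a net half-wave offset.
For minimum reflection here: 2 n t = m λ.
Minimum nonzero at m = 1: t = λ / (2 n) = 533 / (2 × 2.492) = 107 nm.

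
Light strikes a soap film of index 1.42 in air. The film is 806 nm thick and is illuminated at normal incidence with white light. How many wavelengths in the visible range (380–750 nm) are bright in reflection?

3

Ray reflecting at the top interface goes from n = 1.0 toward n = 1.42: a half-wave phase shift.
At the lower boundary (n = 1.42 to n = 1.0) the reflected ray undergoes no phase shift.
Exactly one π shift → a net half-wave offset.
For bright reflection here: 2 n t = (m + ½) λ.
λ = 2 n t / (m + ½) = 2289 / (m + ½) nm.
m=2: 916 nm (IR); m=3: 654 nm (visible); m=4: 509 nm (visible); m=5: 416 nm (visible); m=6: 352 nm (UV).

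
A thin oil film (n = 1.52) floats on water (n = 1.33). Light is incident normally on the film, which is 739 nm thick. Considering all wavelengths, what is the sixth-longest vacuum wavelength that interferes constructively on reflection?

Top surface (1.0 → 1.52): reflection off a higher-index medium gives a half-wave phase shift.
At the lower boundary (n = 1.52 to n = 1.33) the reflected ray undergoes no phase shift.
Net: one phase inversion between the two reflected rays.
For strong reflection here: 2 n t = (m + ½) λ.
λ = 2 n t / (m + ½). The sixth-longest wavelength is m = 5: λ = 2 × 1.52 × 739 / 5.50 = 408 nm.

408 nm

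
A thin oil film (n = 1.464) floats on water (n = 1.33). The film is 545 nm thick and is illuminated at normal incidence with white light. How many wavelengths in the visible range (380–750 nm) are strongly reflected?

At the upper boundary (n = 1.0 to n = 1.464) the reflected ray undergoes a half-wave phase shift.
Bottom surface (1.464 → 1.33): reflection off a lower-index medium gives no phase shift.
Exactly one π shift → a net half-wave offset.
For maximum reflection here: 2 n t = (m + ½) λ.
λ = 2 n t / (m + ½) = 1596 / (m + ½) nm.
m=1: 1064 nm (IR); m=2: 638 nm (visible); m=3: 456 nm (visible); m=4: 355 nm (UV).

2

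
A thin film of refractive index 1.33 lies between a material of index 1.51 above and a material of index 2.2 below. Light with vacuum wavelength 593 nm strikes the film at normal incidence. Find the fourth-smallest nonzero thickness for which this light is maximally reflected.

780 nm

Top surface (1.51 → 1.33): reflection off a lower-index medium gives no phase shift.
Ray reflecting at the bottom interface goes from n = 1.33 toward n = 2.2: a half-wave phase shift.
Exactly one π shift → a net half-wave offset.
With one net inversion, constructive interference in reflection requires 2 n t = (m + ½) λ.
The fourth-smallest nonzero thickness corresponds to m = 3: t = (m + ½) λ / (2 n) = 3.50 × 593 / (2 × 1.33) = 780 nm.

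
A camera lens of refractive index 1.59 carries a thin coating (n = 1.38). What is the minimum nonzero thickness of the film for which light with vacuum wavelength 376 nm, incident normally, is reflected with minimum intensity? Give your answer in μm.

Ray reflecting at the top interface goes from n = 1.0 toward n = 1.38: a half-wave phase shift.
Bottom surface (1.38 → 1.59): reflection off a higher-index medium gives a half-wave phase shift.
Zero or two π shifts → no net half-wave offset.
For minimum reflection here: 2 n t = (m + ½) λ.
Minimum at m = 0: t = λ / (4 n) = 376 / (4 × 1.38) = 68.1 nm.

0.0681 μm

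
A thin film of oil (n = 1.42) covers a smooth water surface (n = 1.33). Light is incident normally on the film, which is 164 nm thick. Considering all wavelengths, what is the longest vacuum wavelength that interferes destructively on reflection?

466 nm

Ray reflecting at the top interface goes from n = 1.0 toward n = 1.42: a half-wave phase shift.
Ray reflecting at the bottom interface goes from n = 1.42 toward n = 1.33: no phase shift.
Net: one phase inversion between the two reflected rays.
For minimum reflection here: 2 n t = m λ.
λ = 2 n t / m. The longest wavelength is m = 1: λ = 2 × 1.42 × 164 / 1.00 = 466 nm.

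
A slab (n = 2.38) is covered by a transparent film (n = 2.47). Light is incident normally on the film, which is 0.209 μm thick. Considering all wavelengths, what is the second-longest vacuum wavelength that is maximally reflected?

688 nm

Top surface (1.0 → 2.47): reflection off a higher-index medium gives a half-wave phase shift.
At the lower boundary (n = 2.47 to n = 2.38) the reflected ray undergoes no phase shift.
Net: one phase inversion between the two reflected rays.
For maximum reflection here: 2 n t = (m + ½) λ.
λ = 2 n t / (m + ½). The second-longest wavelength is m = 1: λ = 2 × 2.47 × 209 / 1.50 = 688 nm.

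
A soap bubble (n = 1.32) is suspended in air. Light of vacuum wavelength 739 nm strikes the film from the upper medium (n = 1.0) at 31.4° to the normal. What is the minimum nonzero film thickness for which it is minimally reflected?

At the upper boundary (n = 1.0 to n = 1.32) the reflected ray undergoes a half-wave phase shift.
At the lower boundary (n = 1.32 to n = 1.0) the reflected ray undergoes no phase shift.
Exactly one π shift → a net half-wave offset.
For weak reflection here: 2 n t cos θ_r = m λ.
Snell's law: 1.0 sin 31.4° = 1.32 sin θ_r → sin θ_r = 0.395, cos θ_r = 0.919.
Minimum nonzero at m = 1: t = λ / (2 n cos θ_r) = 739 / (2 × 1.32 × 0.919) = 305 nm.

305 nm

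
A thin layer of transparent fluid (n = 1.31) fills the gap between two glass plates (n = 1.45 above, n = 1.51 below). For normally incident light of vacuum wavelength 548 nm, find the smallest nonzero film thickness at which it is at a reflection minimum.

209 nm

At the upper boundary (n = 1.45 to n = 1.31) the reflected ray undergoes no phase shift.
Bottom surface (1.31 → 1.51): reflection off a higher-index medium gives a half-wave phase shift.
Exactly one π shift → a net half-wave offset.
For weak reflection here: 2 n t = m λ.
Minimum nonzero at m = 1: t = λ / (2 n) = 548 / (2 × 1.31) = 209 nm.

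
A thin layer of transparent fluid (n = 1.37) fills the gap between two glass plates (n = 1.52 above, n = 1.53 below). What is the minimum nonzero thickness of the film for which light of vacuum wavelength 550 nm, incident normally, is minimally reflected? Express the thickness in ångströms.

Ray reflecting at the top interface goes from n = 1.52 toward n = 1.37: no phase shift.
Bottom surface (1.37 → 1.53): reflection off a higher-index medium gives a half-wave phase shift.
Exactly one π shift → a net half-wave offset.
With one net inversion, destructive interference in reflection requires 2 n t = m λ.
Minimum nonzero at m = 1: t = λ / (2 n) = 550 / (2 × 1.37) = 201 nm.

2007 Å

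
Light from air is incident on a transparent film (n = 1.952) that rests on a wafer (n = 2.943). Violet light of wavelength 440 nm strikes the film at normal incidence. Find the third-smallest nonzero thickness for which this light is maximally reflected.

Ray reflecting at the top interface goes from n = 1.0 toward n = 1.952: a half-wave phase shift.
Bottom surface (1.952 → 2.943): reflection off a higher-index medium gives a half-wave phase shift.
Zero or two π shifts → no net half-wave offset.
With no net inversion, constructive interference in reflection requires 2 n t = m λ.
The third-smallest nonzero thickness corresponds to m = 3: t = m λ / (2 n) = 3.00 × 440 / (2 × 1.952) = 338 nm.

338 nm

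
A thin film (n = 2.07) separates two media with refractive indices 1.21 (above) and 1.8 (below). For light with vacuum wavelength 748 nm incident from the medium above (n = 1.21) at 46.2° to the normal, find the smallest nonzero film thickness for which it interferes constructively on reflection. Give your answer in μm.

0.0996 μm

Ray reflecting at the top interface goes from n = 1.21 toward n = 2.07: a half-wave phase shift.
Bottom surface (2.07 → 1.8): reflection off a lower-index medium gives no phase shift.
Net: one phase inversion between the two reflected rays.
For bright reflection here: 2 n t cos θ_r = (m + ½) λ.
Snell's law: 1.21 sin 46.2° = 2.07 sin θ_r → sin θ_r = 0.422, cos θ_r = 0.907.
Minimum at m = 0: t = λ / (4 n cos θ_r) = 748 / (4 × 2.07 × 0.907) = 99.6 nm.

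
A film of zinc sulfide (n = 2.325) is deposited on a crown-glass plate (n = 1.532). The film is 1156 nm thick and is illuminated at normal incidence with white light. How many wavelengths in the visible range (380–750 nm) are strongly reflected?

7

Top surface (1.0 → 2.325): reflection off a higher-index medium gives a half-wave phase shift.
Bottom surface (2.325 → 1.532): reflection off a lower-index medium gives no phase shift.
The two reflections differ by half a wavelength.
With one net inversion, constructive interference in reflection requires 2 n t = (m + ½) λ.
λ = 2 n t / (m + ½) = 5375 / (m + ½) nm.
m=6: 827 nm (IR); m=7: 717 nm (visible); m=8: 632 nm (visible); m=9: 566 nm (visible); m=10: 512 nm (visible); m=11: 467 nm (visible); m=12: 430 nm (visible); m=13: 398 nm (visible); m=14: 371 nm (UV).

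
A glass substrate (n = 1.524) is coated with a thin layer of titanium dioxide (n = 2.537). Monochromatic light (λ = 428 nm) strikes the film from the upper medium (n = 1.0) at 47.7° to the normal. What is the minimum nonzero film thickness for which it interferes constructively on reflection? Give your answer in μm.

Ray reflecting at the top interface goes from n = 1.0 toward n = 2.537: a half-wave phase shift.
At the lower boundary (n = 2.537 to n = 1.524) the reflected ray undergoes no phase shift.
Exactly one π shift → a net half-wave offset.
With one net inversion, constructive interference in reflection requires 2 n t cos θ_r = (m + ½) λ.
Snell's law: 1.0 sin 47.7° = 2.537 sin θ_r → sin θ_r = 0.292, cos θ_r = 0.957.
Minimum at m = 0: t = λ / (4 n cos θ_r) = 428 / (4 × 2.537 × 0.957) = 44.1 nm.

0.0441 μm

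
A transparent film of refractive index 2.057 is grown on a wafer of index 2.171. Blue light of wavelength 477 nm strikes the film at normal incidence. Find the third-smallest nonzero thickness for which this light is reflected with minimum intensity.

290 nm

Ray reflecting at the top interface goes from n = 1.0 toward n = 2.057: a half-wave phase shift.
Bottom surface (2.057 → 2.171): reflection off a higher-index medium gives a half-wave phase shift.
Net: no relative phase inversion (both shifts match).
For minimum reflection here: 2 n t = (m + ½) λ.
The third-smallest nonzero thickness corresponds to m = 2: t = (m + ½) λ / (2 n) = 2.50 × 477 / (2 × 2.057) = 290 nm.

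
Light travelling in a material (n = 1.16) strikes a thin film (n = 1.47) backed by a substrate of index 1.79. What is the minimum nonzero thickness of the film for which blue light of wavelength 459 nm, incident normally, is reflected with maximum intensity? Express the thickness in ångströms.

1561 Å

Ray reflecting at the top interface goes from n = 1.16 toward n = 1.47: a half-wave phase shift.
Bottom surface (1.47 → 1.79): reflection off a higher-index medium gives a half-wave phase shift.
Zero or two π shifts → no net half-wave offset.
So the condition for constructive reflection is 2 n t = m λ.
Minimum nonzero at m = 1: t = λ / (2 n) = 459 / (2 × 1.47) = 156 nm.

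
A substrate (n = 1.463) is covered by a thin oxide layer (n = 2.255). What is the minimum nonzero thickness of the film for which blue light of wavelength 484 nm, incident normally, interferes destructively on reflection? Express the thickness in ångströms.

1073 Å

Top surface (1.0 → 2.255): reflection off a higher-index medium gives a half-wave phase shift.
At the lower boundary (n = 2.255 to n = 1.463) the reflected ray undergoes no phase shift.
Net: one phase inversion between the two reflected rays.
For dark reflection here: 2 n t = m λ.
Minimum nonzero at m = 1: t = λ / (2 n) = 484 / (2 × 2.255) = 107 nm.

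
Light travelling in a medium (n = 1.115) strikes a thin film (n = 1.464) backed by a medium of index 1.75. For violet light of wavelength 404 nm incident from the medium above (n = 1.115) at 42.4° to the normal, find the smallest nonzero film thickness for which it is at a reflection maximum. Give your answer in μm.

Ray reflecting at the top interface goes from n = 1.115 toward n = 1.464: a half-wave phase shift.
At the lower boundary (n = 1.464 to n = 1.75) the reflected ray undergoes a half-wave phase shift.
Zero or two π shifts → no net half-wave offset.
So the condition for constructive reflection is 2 n t cos θ_r = m λ.
Snell's law: 1.115 sin 42.4° = 1.464 sin θ_r → sin θ_r = 0.514, cos θ_r = 0.858.
Minimum nonzero at m = 1: t = λ / (2 n cos θ_r) = 404 / (2 × 1.464 × 0.858) = 161 nm.

0.161 μm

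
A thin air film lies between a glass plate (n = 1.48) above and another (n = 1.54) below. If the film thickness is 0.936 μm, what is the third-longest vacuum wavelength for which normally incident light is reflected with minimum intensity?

624 nm

Top surface (1.48 → 1.0): reflection off a lower-index medium gives no phase shift.
Bottom surface (1.0 → 1.54): reflection off a higher-index medium gives a half-wave phase shift.
Net: one phase inversion between the two reflected rays.
With one net inversion, destructive interference in reflection requires 2 n t = m λ.
λ = 2 n t / m. The third-longest wavelength is m = 3: λ = 2 × 1.0 × 936 / 3.00 = 624 nm.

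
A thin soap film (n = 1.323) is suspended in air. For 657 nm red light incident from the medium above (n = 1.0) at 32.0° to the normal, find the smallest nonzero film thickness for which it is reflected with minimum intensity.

At the upper boundary (n = 1.0 to n = 1.323) the reflected ray undergoes a half-wave phase shift.
Bottom surface (1.323 → 1.0): reflection off a lower-index medium gives no phase shift.
Net: one phase inversion between the two reflected rays.
With one net inversion, destructive interference in reflection requires 2 n t cos θ_r = m λ.
Snell's law: 1.0 sin 32.0° = 1.323 sin θ_r → sin θ_r = 0.401, cos θ_r = 0.916.
Minimum nonzero at m = 1: t = λ / (2 n cos θ_r) = 657 / (2 × 1.323 × 0.916) = 271 nm.

271 nm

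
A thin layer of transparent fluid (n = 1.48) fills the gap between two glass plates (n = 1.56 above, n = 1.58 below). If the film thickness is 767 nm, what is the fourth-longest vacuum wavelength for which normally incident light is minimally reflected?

Top surface (1.56 → 1.48): reflection off a lower-index medium gives no phase shift.
At the lower boundary (n = 1.48 to n = 1.58) the reflected ray undergoes a half-wave phase shift.
The two reflections differ by half a wavelength.
For weak reflection here: 2 n t = m λ.
λ = 2 n t / m. The fourth-longest wavelength is m = 4: λ = 2 × 1.48 × 767 / 4.00 = 568 nm.

568 nm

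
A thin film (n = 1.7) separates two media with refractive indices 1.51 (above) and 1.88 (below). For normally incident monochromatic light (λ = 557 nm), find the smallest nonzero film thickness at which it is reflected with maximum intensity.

Ray reflecting at the top interface goes from n = 1.51 toward n = 1.7: a half-wave phase shift.
Ray reflecting at the bottom interface goes from n = 1.7 toward n = 1.88: a half-wave phase shift.
The two reflections carry the same phase change, so no net offset.
For maximum reflection here: 2 n t = m λ.
Minimum nonzero at m = 1: t = λ / (2 n) = 557 / (2 × 1.7) = 164 nm.

164 nm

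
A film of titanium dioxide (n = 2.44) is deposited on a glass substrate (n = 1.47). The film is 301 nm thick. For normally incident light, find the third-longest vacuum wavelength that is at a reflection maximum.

588 nm

Ray reflecting at the top interface goes from n = 1.0 toward n = 2.44: a half-wave phase shift.
At the lower boundary (n = 2.44 to n = 1.47) the reflected ray undergoes no phase shift.
Exactly one π shift → a net half-wave offset.
With one net inversion, constructive interference in reflection requires 2 n t = (m + ½) λ.
λ = 2 n t / (m + ½). The third-longest wavelength is m = 2: λ = 2 × 2.44 × 301 / 2.50 = 588 nm.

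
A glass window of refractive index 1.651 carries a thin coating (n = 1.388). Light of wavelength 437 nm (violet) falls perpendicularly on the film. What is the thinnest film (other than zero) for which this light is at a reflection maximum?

Ray reflecting at the top interface goes from n = 1.0 toward n = 1.388: a half-wave phase shift.
Bottom surface (1.388 → 1.651): reflection off a higher-index medium gives a half-wave phase shift.
Zero or two π shifts → no net half-wave offset.
For maximum reflection here: 2 n t = m λ.
Minimum nonzero at m = 1: t = λ / (2 n) = 437 / (2 × 1.388) = 157 nm.

157 nm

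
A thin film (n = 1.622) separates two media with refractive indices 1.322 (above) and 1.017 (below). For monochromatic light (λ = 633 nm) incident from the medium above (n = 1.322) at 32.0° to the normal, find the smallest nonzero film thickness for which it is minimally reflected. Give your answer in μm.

0.216 μm

At the upper boundary (n = 1.322 to n = 1.622) the reflected ray undergoes a half-wave phase shift.
Bottom surface (1.622 → 1.017): reflection off a lower-index medium gives no phase shift.
Exactly one π shift → a net half-wave offset.
With one net inversion, destructive interference in reflection requires 2 n t cos θ_r = m λ.
Snell's law: 1.322 sin 32.0° = 1.622 sin θ_r → sin θ_r = 0.432, cos θ_r = 0.902.
Minimum nonzero at m = 1: t = λ / (2 n cos θ_r) = 633 / (2 × 1.622 × 0.902) = 216 nm.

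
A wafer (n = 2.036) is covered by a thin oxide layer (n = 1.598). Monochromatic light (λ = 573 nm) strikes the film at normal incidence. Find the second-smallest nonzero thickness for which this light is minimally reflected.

269 nm

At the upper boundary (n = 1.0 to n = 1.598) the reflected ray undergoes a half-wave phase shift.
Bottom surface (1.598 → 2.036): reflection off a higher-index medium gives a half-wave phase shift.
The two reflections carry the same phase change, so no net offset.
So the condition for destructive reflection is 2 n t = (m + ½) λ.
The second-smallest nonzero thickness corresponds to m = 1: t = (m + ½) λ / (2 n) = 1.50 × 573 / (2 × 1.598) = 269 nm.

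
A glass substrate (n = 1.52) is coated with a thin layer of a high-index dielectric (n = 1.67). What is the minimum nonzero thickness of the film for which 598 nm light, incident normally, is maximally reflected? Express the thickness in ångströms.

Top surface (1.0 → 1.67): reflection off a higher-index medium gives a half-wave phase shift.
At the lower boundary (n = 1.67 to n = 1.52) the reflected ray undergoes no phase shift.
Exactly one π shift → a net half-wave offset.
With one net inversion, constructive interference in reflection requires 2 n t = (m + ½) λ.
Minimum at m = 0: t = λ / (4 n) = 598 / (4 × 1.67) = 89.5 nm.

895 Å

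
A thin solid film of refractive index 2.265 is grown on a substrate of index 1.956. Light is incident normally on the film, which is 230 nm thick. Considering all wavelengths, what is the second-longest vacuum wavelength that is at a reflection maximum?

At the upper boundary (n = 1.0 to n = 2.265) the reflected ray undergoes a half-wave phase shift.
At the lower boundary (n = 2.265 to n = 1.956) the reflected ray undergoes no phase shift.
Exactly one π shift → a net half-wave offset.
With one net inversion, constructive interference in reflection requires 2 n t = (m + ½) λ.
λ = 2 n t / (m + ½). The second-longest wavelength is m = 1: λ = 2 × 2.265 × 230 / 1.50 = 695 nm.

695 nm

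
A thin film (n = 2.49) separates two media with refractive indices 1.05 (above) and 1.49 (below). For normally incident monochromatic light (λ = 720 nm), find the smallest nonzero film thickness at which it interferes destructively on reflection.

145 nm

Top surface (1.05 → 2.49): reflection off a higher-index medium gives a half-wave phase shift.
Bottom surface (2.49 → 1.49): reflection off a lower-index medium gives no phase shift.
Exactly one π shift → a net half-wave offset.
So the condition for destructive reflection is 2 n t = m λ.
Minimum nonzero at m = 1: t = λ / (2 n) = 720 / (2 × 2.49) = 145 nm.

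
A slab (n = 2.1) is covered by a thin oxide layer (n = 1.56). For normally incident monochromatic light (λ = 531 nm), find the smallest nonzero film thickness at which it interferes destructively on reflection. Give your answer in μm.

At the upper boundary (n = 1.0 to n = 1.56) the reflected ray undergoes a half-wave phase shift.
At the lower boundary (n = 1.56 to n = 2.1) the reflected ray undergoes a half-wave phase shift.
The two reflections carry the same phase change, so no net offset.
With no net inversion, destructive interference in reflection requires 2 n t = (m + ½) λ.
Minimum at m = 0: t = λ / (4 n) = 531 / (4 × 1.56) = 85.1 nm.

0.0851 μm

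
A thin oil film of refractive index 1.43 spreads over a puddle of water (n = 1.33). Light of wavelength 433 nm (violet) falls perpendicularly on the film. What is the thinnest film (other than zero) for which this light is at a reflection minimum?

151 nm

Top surface (1.0 → 1.43): reflection off a higher-index medium gives a half-wave phase shift.
Ray reflecting at the bottom interface goes from n = 1.43 toward n = 1.33: no phase shift.
The two reflections differ by half a wavelength.
So the condition for destructive reflection is 2 n t = m λ.
Minimum nonzero at m = 1: t = λ / (2 n) = 433 / (2 × 1.43) = 151 nm.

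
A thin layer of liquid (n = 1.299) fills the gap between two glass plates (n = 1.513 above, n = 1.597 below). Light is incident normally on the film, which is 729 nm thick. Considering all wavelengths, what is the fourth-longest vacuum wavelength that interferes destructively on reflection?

Ray reflecting at the top interface goes from n = 1.513 toward n = 1.299: no phase shift.
Ray reflecting at the bottom interface goes from n = 1.299 toward n = 1.597: a half-wave phase shift.
The two reflections differ by half a wavelength.
So the condition for destructive reflection is 2 n t = m λ.
λ = 2 n t / m. The fourth-longest wavelength is m = 4: λ = 2 × 1.299 × 729 / 4.00 = 473 nm.

473 nm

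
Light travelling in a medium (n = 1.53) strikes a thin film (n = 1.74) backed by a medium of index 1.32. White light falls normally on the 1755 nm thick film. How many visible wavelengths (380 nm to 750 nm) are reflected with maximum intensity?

8

Ray reflecting at the top interface goes from n = 1.53 toward n = 1.74: a half-wave phase shift.
At the lower boundary (n = 1.74 to n = 1.32) the reflected ray undergoes no phase shift.
Net: one phase inversion between the two reflected rays.
With one net inversion, constructive interference in reflection requires 2 n t = (m + ½) λ.
λ = 2 n t / (m + ½) = 6107 / (m + ½) nm.
m=7: 814 nm (IR); m=8: 719 nm (visible); m=9: 643 nm (visible); m=10: 582 nm (visible); m=11: 531 nm (visible); m=12: 489 nm (visible); m=13: 452 nm (visible); m=14: 421 nm (visible); m=15: 394 nm (visible); m=16: 370 nm (UV).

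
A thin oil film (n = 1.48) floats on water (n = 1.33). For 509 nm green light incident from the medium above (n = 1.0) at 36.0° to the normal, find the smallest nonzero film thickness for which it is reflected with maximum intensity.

93.7 nm

Top surface (1.0 → 1.48): reflection off a higher-index medium gives a half-wave phase shift.
At the lower boundary (n = 1.48 to n = 1.33) the reflected ray undergoes no phase shift.
Exactly one π shift → a net half-wave offset.
For maximum reflection here: 2 n t cos θ_r = (m + ½) λ.
Snell's law: 1.0 sin 36.0° = 1.48 sin θ_r → sin θ_r = 0.397, cos θ_r = 0.918.
Minimum at m = 0: t = λ / (4 n cos θ_r) = 509 / (4 × 1.48 × 0.918) = 93.7 nm.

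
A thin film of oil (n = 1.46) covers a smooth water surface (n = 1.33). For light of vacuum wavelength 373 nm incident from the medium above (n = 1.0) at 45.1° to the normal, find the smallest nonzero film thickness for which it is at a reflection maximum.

73.0 nm

Ray reflecting at the top interface goes from n = 1.0 toward n = 1.46: a half-wave phase shift.
At the lower boundary (n = 1.46 to n = 1.33) the reflected ray undergoes no phase shift.
Net: one phase inversion between the two reflected rays.
For bright reflection here: 2 n t cos θ_r = (m + ½) λ.
Snell's law: 1.0 sin 45.1° = 1.46 sin θ_r → sin θ_r = 0.485, cos θ_r = 0.874.
Minimum at m = 0: t = λ / (4 n cos θ_r) = 373 / (4 × 1.46 × 0.874) = 73.0 nm.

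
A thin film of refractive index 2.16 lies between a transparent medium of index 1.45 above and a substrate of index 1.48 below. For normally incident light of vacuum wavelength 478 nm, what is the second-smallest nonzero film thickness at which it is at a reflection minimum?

Ray reflecting at the top interface goes from n = 1.45 toward n = 2.16: a half-wave phase shift.
Ray reflecting at the bottom interface goes from n = 2.16 toward n = 1.48: no phase shift.
The two reflections differ by half a wavelength.
So the condition for destructive reflection is 2 n t = m λ.
The second-smallest nonzero thickness corresponds to m = 2: t = m λ / (2 n) = 2.00 × 478 / (2 × 2.16) = 221 nm.

221 nm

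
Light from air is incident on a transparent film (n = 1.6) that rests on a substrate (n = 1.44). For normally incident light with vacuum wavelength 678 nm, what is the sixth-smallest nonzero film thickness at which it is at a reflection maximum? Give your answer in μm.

Top surface (1.0 → 1.6): reflection off a higher-index medium gives a half-wave phase shift.
Ray reflecting at the bottom interface goes from n = 1.6 toward n = 1.44: no phase shift.
The two reflections differ by half a wavelength.
For strong reflection here: 2 n t = (m + ½) λ.
The sixth-smallest nonzero thickness corresponds to m = 5: t = (m + ½) λ / (2 n) = 5.50 × 678 / (2 × 1.6) = 1165 nm.

1.17 μm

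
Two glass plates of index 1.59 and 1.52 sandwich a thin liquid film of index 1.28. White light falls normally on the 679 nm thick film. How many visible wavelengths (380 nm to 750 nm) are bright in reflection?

3

Top surface (1.59 → 1.28): reflection off a lower-index medium gives no phase shift.
At the lower boundary (n = 1.28 to n = 1.52) the reflected ray undergoes a half-wave phase shift.
The two reflections differ by half a wavelength.
With one net inversion, constructive interference in reflection requires 2 n t = (m + ½) λ.
λ = 2 n t / (m + ½) = 1738 / (m + ½) nm.
m=1: 1159 nm (IR); m=2: 695 nm (visible); m=3: 497 nm (visible); m=4: 386 nm (visible); m=5: 316 nm (UV).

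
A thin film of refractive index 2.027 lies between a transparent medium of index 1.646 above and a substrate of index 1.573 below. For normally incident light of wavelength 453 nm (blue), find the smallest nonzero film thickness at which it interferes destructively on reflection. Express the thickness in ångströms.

1117 Å

Ray reflecting at the top interface goes from n = 1.646 toward n = 2.027: a half-wave phase shift.
Ray reflecting at the bottom interface goes from n = 2.027 toward n = 1.573: no phase shift.
Exactly one π shift → a net half-wave offset.
For weak reflection here: 2 n t = m λ.
Minimum nonzero at m = 1: t = λ / (2 n) = 453 / (2 × 2.027) = 112 nm.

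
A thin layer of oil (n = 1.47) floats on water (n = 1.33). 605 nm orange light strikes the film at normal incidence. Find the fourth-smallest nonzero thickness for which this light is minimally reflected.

823 nm

At the upper boundary (n = 1.0 to n = 1.47) the reflected ray undergoes a half-wave phase shift.
At the lower boundary (n = 1.47 to n = 1.33) the reflected ray undergoes no phase shift.
Net: one phase inversion between the two reflected rays.
With one net inversion, destructive interference in reflection requires 2 n t = m λ.
The fourth-smallest nonzero thickness corresponds to m = 4: t = m λ / (2 n) = 4.00 × 605 / (2 × 1.47) = 823 nm.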